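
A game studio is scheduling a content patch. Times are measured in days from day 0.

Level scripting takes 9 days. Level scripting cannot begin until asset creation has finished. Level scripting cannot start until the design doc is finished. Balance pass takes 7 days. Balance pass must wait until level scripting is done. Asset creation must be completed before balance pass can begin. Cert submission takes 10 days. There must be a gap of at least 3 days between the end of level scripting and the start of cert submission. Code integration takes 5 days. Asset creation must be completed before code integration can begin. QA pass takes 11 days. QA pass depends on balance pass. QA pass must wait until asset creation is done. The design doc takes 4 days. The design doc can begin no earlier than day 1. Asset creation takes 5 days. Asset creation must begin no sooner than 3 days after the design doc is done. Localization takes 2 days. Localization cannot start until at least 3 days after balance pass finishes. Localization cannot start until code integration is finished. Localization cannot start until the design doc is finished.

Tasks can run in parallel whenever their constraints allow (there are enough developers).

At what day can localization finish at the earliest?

After its own release at day 1, the design doc can start at day 1 and finishes at day 5.
Asset creation waits on the design doc (finishes day 5, plus 3-day gap → day 8), so it starts at day 8 and finishes at 8 + 5 = day 13.
Code integration cannot begin until asset creation (finishes day 13). It runs from day 13 to 13 + 5 = day 18.
For level scripting: asset creation (finishes day 13); the design doc (finishes day 5). Taking the maximum gives a start of day 13, and it finishes at 13 + 9 = day 22.
Balance pass needs all of level scripting (finishes day 22); asset creation (finishes day 13). That puts its earliest start at day 22; it finishes at 22 + 7 = day 29.
Localization cannot start until balance pass (finishes day 29, plus 3-day gap → day 32); code integration (finishes day 18); the design doc (finishes day 5). The controlling bound is day 32, so localization finishes at 32 + 2 = day 34.

34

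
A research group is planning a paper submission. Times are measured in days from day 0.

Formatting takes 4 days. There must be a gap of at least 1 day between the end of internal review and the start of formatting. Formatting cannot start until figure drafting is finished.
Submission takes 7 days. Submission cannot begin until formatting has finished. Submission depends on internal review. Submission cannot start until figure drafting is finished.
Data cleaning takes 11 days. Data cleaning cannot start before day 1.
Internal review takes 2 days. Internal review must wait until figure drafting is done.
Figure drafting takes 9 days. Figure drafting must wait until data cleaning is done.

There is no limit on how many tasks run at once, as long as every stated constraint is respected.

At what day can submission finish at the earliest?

Data cleaning cannot begin until its own release at day 1. It runs from day 1 to 1 + 11 = day 12.
Figure drafting cannot begin until data cleaning (finishes day 12). It runs from day 12 to 12 + 9 = day 21.
Internal review waits on figure drafting (finishes day 21), so it starts at day 21 and finishes at 21 + 2 = day 23.
Formatting needs all of internal review (finishes day 23, plus 1-day gap → day 24); figure drafting (finishes day 21). That puts its earliest start at day 24; it finishes at 24 + 4 = day 28.
Submission cannot start until formatting (finishes day 28); internal review (finishes day 23); figure drafting (finishes day 21). The controlling bound is day 28, so submission finishes at 28 + 7 = day 35.

35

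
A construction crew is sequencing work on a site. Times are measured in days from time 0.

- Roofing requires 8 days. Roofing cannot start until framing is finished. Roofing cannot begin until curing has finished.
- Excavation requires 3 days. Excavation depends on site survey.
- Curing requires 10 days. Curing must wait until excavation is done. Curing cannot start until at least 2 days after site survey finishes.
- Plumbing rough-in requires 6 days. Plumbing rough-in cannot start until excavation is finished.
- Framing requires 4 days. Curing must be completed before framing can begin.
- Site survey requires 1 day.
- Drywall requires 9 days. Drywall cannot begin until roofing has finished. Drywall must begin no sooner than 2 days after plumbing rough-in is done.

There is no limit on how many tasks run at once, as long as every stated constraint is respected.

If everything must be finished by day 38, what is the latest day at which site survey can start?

3

To finish by day 38, drywall (duration 9) must start no later than day 29.
Roofing feeds into drywall (must start by day 29); so roofing must finish by day 29 and therefore start by day 21.
Framing has to be done before roofing (must start by day 21). That means finishing by day 21, i.e. starting by 21 − 4 = day 17.
For curing: framing (must start by day 17); roofing (must start by day 21). The most restrictive is day 17; with a 10-day duration, curing must start by day 7.
Since drywall (must start by day 29, minus 2-day gap → day 27) depends on it, plumbing rough-in must finish by day 27. Backing off its 6-day duration gives a latest start of day 21.
Excavation must finish in time for curing (must start by day 7); plumbing rough-in (must start by day 21). The tightest is day 7, so excavation must start by 7 − 3 = day 4.
Site survey feeds excavation (must start by day 4); curing (must start by day 7, minus 2-day gap → day 5). Taking the minimum, site survey must finish by day 4 and start by 4 − 1 = day 3.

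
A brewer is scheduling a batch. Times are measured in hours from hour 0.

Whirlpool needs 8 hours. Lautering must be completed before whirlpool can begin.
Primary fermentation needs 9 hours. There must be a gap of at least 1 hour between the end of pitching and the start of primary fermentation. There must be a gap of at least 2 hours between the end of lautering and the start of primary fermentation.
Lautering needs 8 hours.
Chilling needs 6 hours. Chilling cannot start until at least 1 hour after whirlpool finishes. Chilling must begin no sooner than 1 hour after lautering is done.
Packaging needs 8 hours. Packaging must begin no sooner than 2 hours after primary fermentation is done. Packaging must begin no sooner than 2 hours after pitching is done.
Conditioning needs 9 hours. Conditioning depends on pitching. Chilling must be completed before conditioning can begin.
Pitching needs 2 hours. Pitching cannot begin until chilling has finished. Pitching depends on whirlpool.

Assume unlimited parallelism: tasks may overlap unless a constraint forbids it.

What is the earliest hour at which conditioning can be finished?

34

Lautering has no prerequisites, so it starts at hour 0 and finishes at hour 8.
Whirlpool cannot begin until lautering (finishes hour 8). It runs from hour 8 to 8 + 8 = hour 16.
Chilling needs all of whirlpool (finishes hour 16, plus 1-hour gap → hour 17); lautering (finishes hour 8, plus 1-hour gap → hour 9). That puts its earliest start at hour 17; it finishes at 17 + 6 = hour 23.
Pitching cannot start until chilling (finishes hour 23); whirlpool (finishes hour 16). The controlling bound is hour 23, so pitching finishes at 23 + 2 = hour 25.
For conditioning: pitching (finishes hour 25); chilling (finishes hour 23). Taking the maximum gives a start of hour 25, and it finishes at 25 + 9 = hour 34.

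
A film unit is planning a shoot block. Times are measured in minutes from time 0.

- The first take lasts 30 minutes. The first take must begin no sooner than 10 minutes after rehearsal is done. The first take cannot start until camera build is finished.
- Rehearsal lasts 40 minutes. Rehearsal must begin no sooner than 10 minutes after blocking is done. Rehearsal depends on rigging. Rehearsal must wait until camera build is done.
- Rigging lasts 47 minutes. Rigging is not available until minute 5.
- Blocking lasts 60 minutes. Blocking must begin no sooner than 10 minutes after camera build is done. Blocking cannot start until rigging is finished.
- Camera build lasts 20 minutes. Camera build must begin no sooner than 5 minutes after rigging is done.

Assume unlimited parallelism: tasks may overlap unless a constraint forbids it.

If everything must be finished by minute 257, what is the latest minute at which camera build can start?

To finish by minute 257, the first take (duration 30) must start no later than minute 227.
Rehearsal feeds into the first take (must start by minute 227, minus 10-minute gap → minute 217); so rehearsal must finish by minute 217 and therefore start by minute 177.
Blocking feeds into rehearsal (must start by minute 177, minus 10-minute gap → minute 167); so blocking must finish by minute 167 and therefore start by minute 107.
Camera build must finish in time for blocking (must start by minute 107, minus 10-minute gap → minute 97); rehearsal (must start by minute 177); the first take (must start by minute 227). The tightest is minute 97, so camera build must start by 97 − 20 = minute 77.

77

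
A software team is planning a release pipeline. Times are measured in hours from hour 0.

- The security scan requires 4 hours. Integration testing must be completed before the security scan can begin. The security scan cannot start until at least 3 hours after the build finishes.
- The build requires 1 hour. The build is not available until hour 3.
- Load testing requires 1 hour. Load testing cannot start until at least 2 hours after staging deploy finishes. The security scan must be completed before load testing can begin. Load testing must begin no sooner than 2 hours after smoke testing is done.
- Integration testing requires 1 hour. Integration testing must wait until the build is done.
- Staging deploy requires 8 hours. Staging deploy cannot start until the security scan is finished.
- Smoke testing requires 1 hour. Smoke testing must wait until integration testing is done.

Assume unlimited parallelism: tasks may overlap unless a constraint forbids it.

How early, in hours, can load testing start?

After its own release at hour 3, the build can start at hour 3 and finishes at hour 4.
Integration testing cannot begin until the build (finishes hour 4). It runs from hour 4 to 4 + 1 = hour 5.
After integration testing (finishes hour 5), smoke testing can start at hour 5 and finishes at hour 6.
For the security scan: integration testing (finishes hour 5); the build (finishes hour 4, plus 3-hour gap → hour 7). Taking the maximum gives a start of hour 7, and it finishes at 7 + 4 = hour 11.
After the security scan (finishes hour 11), staging deploy can start at hour 11 and finishes at hour 19.
Load testing waits on staging deploy (finishes hour 19, plus 2-hour gap → hour 21); the security scan (finishes hour 11); smoke testing (finishes hour 6, plus 2-hour gap → hour 8). The latest of these is hour 21, which is the earliest load testing can start.

21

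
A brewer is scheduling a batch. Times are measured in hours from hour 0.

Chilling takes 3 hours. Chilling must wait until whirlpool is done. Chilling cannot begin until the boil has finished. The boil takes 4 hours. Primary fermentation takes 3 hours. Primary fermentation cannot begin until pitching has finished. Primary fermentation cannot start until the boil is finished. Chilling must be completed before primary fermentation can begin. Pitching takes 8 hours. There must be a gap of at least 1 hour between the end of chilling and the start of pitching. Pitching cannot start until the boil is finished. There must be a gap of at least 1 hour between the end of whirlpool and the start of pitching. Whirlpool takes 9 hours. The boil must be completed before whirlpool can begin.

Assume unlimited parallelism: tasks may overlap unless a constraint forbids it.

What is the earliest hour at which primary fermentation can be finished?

Nothing blocks the boil, so it runs from hour 0 to hour 4.
After the boil (finishes hour 4), whirlpool can start at hour 4 and finishes at hour 13.
Chilling cannot start until whirlpool (finishes hour 13); the boil (finishes hour 4). The controlling bound is hour 13, so chilling finishes at 13 + 3 = hour 16.
For pitching: chilling (finishes hour 16, plus 1-hour gap → hour 17); the boil (finishes hour 4); whirlpool (finishes hour 13, plus 1-hour gap → hour 14). Taking the maximum gives a start of hour 17, and it finishes at 17 + 8 = hour 25.
For primary fermentation: pitching (finishes hour 25); the boil (finishes hour 4); chilling (finishes hour 16). Taking the maximum gives a start of hour 25, and it finishes at 25 + 3 = hour 28.

28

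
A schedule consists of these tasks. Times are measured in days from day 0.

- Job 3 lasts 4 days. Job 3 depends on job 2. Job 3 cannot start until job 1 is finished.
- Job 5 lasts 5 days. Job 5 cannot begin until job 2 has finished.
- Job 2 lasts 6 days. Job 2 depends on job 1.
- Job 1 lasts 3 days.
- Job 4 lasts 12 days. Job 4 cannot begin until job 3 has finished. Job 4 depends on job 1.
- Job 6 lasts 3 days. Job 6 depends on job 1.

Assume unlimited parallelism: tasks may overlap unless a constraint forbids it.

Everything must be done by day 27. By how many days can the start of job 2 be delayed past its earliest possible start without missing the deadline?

2

Job 1 can start immediately at day 0; it finishes at day 3.
Job 2 cannot begin until job 1 (finishes day 3). It runs from day 3 to 3 + 6 = day 9.

Working backward from the deadline:
Nothing follows job 4; the deadline of day 27 is its only limit. It must start by 27 − 12 = day 15.
Job 3 has to be done before job 4 (must start by day 15). That means finishing by day 15, i.e. starting by 15 − 4 = day 11.
Nothing follows job 5; the deadline of day 27 is its only limit. It must start by 27 − 5 = day 22.
Job 2 must finish in time for job 3 (must start by day 11); job 5 (must start by day 22). The tightest is day 11, so job 2 must start by 11 − 6 = day 5.
So job 2 can start as early as day 3 and as late as day 5, giving 5 − 3 = 2 days of slack.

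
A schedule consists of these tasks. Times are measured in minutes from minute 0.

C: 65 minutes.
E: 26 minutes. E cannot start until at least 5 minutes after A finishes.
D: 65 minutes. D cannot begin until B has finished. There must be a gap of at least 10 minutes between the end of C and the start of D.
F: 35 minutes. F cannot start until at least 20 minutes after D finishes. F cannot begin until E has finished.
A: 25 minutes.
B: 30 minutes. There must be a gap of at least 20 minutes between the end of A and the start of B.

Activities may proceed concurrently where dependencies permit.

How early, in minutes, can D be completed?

140

Nothing blocks C, so it runs from minute 0 to minute 65.
A can start immediately at minute 0; it finishes at minute 25.
B cannot begin until A (finishes minute 25, plus 20-minute gap → minute 45). It runs from minute 45 to 45 + 30 = minute 75.
D cannot start until B (finishes minute 75); C (finishes minute 65, plus 10-minute gap → minute 75). The controlling bound is minute 75, so D finishes at 75 + 65 = minute 140.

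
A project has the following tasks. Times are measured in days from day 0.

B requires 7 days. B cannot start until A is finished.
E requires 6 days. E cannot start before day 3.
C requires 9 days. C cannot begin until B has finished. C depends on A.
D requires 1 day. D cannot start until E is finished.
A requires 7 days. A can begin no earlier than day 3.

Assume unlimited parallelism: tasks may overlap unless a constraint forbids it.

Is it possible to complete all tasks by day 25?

E cannot begin until its own release at day 3. It runs from day 3 to 3 + 6 = day 9.
After E (finishes day 9), D can start at day 9 and finishes at day 10.
After its own release at day 3, A can start at day 3 and finishes at day 10.
B cannot begin until A (finishes day 10). It runs from day 10 to 10 + 7 = day 17.
C cannot start until B (finishes day 17); A (finishes day 10). The controlling bound is day 17, so C finishes at 17 + 9 = day 26.
The earliest everything can be done is day 26, which is after the deadline of 25, so it is not possible.

No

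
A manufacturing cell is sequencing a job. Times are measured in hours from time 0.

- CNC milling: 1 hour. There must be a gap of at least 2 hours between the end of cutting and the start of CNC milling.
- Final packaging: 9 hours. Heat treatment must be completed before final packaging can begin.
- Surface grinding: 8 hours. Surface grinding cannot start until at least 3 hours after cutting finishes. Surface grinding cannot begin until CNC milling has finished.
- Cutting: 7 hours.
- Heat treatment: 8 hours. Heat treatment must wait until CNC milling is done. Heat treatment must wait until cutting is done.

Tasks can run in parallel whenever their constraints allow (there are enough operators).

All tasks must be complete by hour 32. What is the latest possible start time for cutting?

5

Nothing follows final packaging; the deadline of hour 32 is its only limit. It must start by 32 − 9 = hour 23.
Heat treatment has to be done before final packaging (must start by hour 23). That means finishing by hour 23, i.e. starting by 23 − 8 = hour 15.
Surface grinding has no dependents, so it just needs to finish by hour 32. Starting by 32 − 8 = hour 24 achieves that.
CNC milling feeds heat treatment (must start by hour 15); surface grinding (must start by hour 24). Taking the minimum, CNC milling must finish by hour 15 and start by 15 − 1 = hour 14.
For cutting: CNC milling (must start by hour 14, minus 2-hour gap → hour 12); heat treatment (must start by hour 15); surface grinding (must start by hour 24, minus 3-hour gap → hour 21). The most restrictive is hour 12; with a 7-hour duration, cutting must start by hour 5.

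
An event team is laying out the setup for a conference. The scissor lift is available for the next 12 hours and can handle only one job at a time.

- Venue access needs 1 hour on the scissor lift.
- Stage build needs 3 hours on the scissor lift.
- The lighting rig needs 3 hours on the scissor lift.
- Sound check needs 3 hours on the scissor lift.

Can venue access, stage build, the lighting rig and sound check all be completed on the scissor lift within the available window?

Running back to back, the jobs need 1 + 3 + 3 + 3 = 10 hours on the scissor lift.
Since 10 ≤ 12, they fit within the window.

Yes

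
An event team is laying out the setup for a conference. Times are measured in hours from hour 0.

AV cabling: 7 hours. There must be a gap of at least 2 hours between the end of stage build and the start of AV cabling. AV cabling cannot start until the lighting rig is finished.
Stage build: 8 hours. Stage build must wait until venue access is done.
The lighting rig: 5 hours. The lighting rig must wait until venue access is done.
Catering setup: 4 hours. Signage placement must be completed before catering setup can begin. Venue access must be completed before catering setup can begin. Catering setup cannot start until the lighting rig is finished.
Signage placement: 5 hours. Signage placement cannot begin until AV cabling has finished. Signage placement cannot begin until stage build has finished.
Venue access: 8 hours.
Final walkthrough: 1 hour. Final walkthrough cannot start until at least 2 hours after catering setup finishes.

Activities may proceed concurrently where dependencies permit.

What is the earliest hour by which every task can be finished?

Nothing blocks venue access, so it runs from hour 0 to hour 8.
The lighting rig cannot begin until venue access (finishes hour 8). It runs from hour 8 to 8 + 5 = hour 13.
Stage build waits on venue access (finishes hour 8), so it starts at hour 8 and finishes at 8 + 8 = hour 16.
For AV cabling: stage build (finishes hour 16, plus 2-hour gap → hour 18); the lighting rig (finishes hour 13). Taking the maximum gives a start of hour 18, and it finishes at 18 + 7 = hour 25.
Signage placement needs all of AV cabling (finishes hour 25); stage build (finishes hour 16). That puts its earliest start at hour 25; it finishes at 25 + 5 = hour 30.
Catering setup has to wait for signage placement (finishes hour 30); venue access (finishes hour 8); the lighting rig (finishes hour 13). The latest of these is hour 30, so catering setup runs hour 30 to 30 + 4 = hour 34.
Final walkthrough waits on catering setup (finishes hour 34, plus 2-hour gap → hour 36), so it starts at hour 36 and finishes at 36 + 1 = hour 37.
All tasks are finished once the last one completes. Finish times: Venue access at 8, Stage build at 16, The lighting rig at 13, AV cabling at 25, Signage placement at 30, Catering setup at 34, Final walkthrough at 37. The latest is hour 37.

37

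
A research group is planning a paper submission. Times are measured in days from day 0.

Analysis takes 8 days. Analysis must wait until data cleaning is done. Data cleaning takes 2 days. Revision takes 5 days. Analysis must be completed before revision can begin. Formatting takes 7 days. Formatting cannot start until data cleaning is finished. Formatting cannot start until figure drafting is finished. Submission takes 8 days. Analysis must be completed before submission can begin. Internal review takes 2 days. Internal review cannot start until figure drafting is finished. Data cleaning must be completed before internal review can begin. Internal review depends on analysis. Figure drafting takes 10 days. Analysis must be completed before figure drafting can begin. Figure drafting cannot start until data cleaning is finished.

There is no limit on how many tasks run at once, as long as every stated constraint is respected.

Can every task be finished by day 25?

No

Data cleaning has no prerequisites, so it starts at day 0 and finishes at day 2.
Analysis cannot begin until data cleaning (finishes day 2). It runs from day 2 to 2 + 8 = day 10.
Submission waits on analysis (finishes day 10), so it starts at day 10 and finishes at 10 + 8 = day 18.
Revision cannot begin until analysis (finishes day 10). It runs from day 10 to 10 + 5 = day 15.
Figure drafting needs all of analysis (finishes day 10); data cleaning (finishes day 2). That puts its earliest start at day 10; it finishes at 10 + 10 = day 20.
Formatting has to wait for data cleaning (finishes day 2); figure drafting (finishes day 20). The latest of these is day 20, so formatting runs day 20 to 20 + 7 = day 27.
For internal review: figure drafting (finishes day 20); data cleaning (finishes day 2); analysis (finishes day 10). Taking the maximum gives a start of day 20, and it finishes at 20 + 2 = day 22.
The earliest everything can be done is day 27, which is after the deadline of 25, so it is not possible.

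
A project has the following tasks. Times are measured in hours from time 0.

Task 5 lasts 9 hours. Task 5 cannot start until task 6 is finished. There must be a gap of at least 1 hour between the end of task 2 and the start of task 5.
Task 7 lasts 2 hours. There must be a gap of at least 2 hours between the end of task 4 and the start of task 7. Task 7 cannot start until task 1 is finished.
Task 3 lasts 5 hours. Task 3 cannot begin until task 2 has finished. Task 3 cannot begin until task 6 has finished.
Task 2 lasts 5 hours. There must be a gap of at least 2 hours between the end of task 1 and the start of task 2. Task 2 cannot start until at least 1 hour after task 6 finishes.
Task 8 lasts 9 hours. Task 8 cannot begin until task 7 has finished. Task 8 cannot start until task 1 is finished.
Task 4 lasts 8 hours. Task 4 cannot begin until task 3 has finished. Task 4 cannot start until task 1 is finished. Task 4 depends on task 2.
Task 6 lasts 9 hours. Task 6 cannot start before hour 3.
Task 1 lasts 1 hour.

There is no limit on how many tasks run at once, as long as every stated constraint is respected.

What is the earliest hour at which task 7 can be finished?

35

After its own release at hour 3, task 6 can start at hour 3 and finishes at hour 12.
Nothing blocks task 1, so it runs from hour 0 to hour 1.
Task 2 needs all of task 1 (finishes hour 1, plus 2-hour gap → hour 3); task 6 (finishes hour 12, plus 1-hour gap → hour 13). That puts its earliest start at hour 13; it finishes at 13 + 5 = hour 18.
Task 3 cannot start until task 2 (finishes hour 18); task 6 (finishes hour 12). The controlling bound is hour 18, so task 3 finishes at 18 + 5 = hour 23.
Task 4 has to wait for task 3 (finishes hour 23); task 1 (finishes hour 1); task 2 (finishes hour 18). The latest of these is hour 23, so task 4 runs hour 23 to 23 + 8 = hour 31.
For task 7: task 4 (finishes hour 31, plus 2-hour gap → hour 33); task 1 (finishes hour 1). Taking the maximum gives a start of hour 33, and it finishes at 33 + 2 = hour 35.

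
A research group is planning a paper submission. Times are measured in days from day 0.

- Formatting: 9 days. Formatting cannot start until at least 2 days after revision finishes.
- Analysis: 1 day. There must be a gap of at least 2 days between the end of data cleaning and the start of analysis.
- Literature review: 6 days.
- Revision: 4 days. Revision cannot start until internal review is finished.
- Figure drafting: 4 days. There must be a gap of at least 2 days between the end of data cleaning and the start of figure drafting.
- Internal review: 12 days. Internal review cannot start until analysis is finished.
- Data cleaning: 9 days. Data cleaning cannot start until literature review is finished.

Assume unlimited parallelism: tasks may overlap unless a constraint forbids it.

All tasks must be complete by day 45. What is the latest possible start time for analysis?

17

Nothing follows formatting; the deadline of day 45 is its only limit. It must start by 45 − 9 = day 36.
Revision must finish before formatting (must start by day 36, minus 2-day gap → day 34). With a 4-day duration, revision must start by 34 − 4 = day 30.
Since revision (must start by day 30) depends on it, internal review must finish by day 30. Backing off its 12-day duration gives a latest start of day 18.
Analysis feeds into internal review (must start by day 18); so analysis must finish by day 18 and therefore start by day 17.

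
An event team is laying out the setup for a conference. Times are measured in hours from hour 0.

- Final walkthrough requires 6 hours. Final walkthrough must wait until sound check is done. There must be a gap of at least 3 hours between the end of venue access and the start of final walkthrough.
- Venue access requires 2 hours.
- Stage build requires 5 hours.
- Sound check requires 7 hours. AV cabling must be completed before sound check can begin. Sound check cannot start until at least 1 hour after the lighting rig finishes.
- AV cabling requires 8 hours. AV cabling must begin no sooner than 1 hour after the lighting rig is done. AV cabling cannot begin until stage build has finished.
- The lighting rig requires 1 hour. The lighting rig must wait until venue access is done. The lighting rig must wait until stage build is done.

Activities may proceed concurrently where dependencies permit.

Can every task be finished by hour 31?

Nothing blocks stage build, so it runs from hour 0 to hour 5.
Venue access can start immediately at hour 0; it finishes at hour 2.
The lighting rig needs all of venue access (finishes hour 2); stage build (finishes hour 5). That puts its earliest start at hour 5; it finishes at 5 + 1 = hour 6.
AV cabling has to wait for the lighting rig (finishes hour 6, plus 1-hour gap → hour 7); stage build (finishes hour 5). The latest of these is hour 7, so AV cabling runs hour 7 to 7 + 8 = hour 15.
For sound check: AV cabling (finishes hour 15); the lighting rig (finishes hour 6, plus 1-hour gap → hour 7). Taking the maximum gives a start of hour 15, and it finishes at 15 + 7 = hour 22.
For final walkthrough: sound check (finishes hour 22); venue access (finishes hour 2, plus 3-hour gap → hour 5). Taking the maximum gives a start of hour 22, and it finishes at 22 + 6 = hour 28.
Every task is finished by hour 28, which is no later than the deadline of 31, so the schedule is feasible.

Yes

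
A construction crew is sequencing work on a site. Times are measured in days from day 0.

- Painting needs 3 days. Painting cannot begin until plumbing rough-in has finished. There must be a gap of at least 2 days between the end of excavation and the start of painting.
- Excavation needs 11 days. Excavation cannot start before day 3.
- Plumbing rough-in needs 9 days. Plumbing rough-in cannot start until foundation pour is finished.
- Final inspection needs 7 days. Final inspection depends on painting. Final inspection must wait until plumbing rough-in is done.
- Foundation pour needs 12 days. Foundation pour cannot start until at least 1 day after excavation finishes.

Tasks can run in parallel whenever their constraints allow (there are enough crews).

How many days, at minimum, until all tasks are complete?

Excavation waits on its own release at day 3, so it starts at day 3 and finishes at 3 + 11 = day 14.
Foundation pour cannot begin until excavation (finishes day 14, plus 1-day gap → day 15). It runs from day 15 to 15 + 12 = day 27.
After foundation pour (finishes day 27), plumbing rough-in can start at day 27 and finishes at day 36.
For painting: plumbing rough-in (finishes day 36); excavation (finishes day 14, plus 2-day gap → day 16). Taking the maximum gives a start of day 36, and it finishes at 36 + 3 = day 39.
Final inspection needs all of painting (finishes day 39); plumbing rough-in (finishes day 36). That puts its earliest start at day 39; it finishes at 39 + 7 = day 46.
All tasks are finished once the last one completes. Finish times: Excavation at 14, Foundation pour at 27, Plumbing rough-in at 36, Painting at 39, Final inspection at 46. The latest is day 46.

46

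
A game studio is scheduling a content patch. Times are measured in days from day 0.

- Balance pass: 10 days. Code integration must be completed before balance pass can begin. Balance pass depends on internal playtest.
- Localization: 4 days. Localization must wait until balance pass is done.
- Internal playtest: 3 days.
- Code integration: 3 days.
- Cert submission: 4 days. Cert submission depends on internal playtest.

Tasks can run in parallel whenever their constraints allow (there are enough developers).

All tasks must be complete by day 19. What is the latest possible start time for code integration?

2

To finish by day 19, localization (duration 4) must start no later than day 15.
Balance pass must finish before localization (must start by day 15). With a 10-day duration, balance pass must start by 15 − 10 = day 5.
Since balance pass (must start by day 5) depends on it, code integration must finish by day 5. Backing off its 3-day duration gives a latest start of day 2.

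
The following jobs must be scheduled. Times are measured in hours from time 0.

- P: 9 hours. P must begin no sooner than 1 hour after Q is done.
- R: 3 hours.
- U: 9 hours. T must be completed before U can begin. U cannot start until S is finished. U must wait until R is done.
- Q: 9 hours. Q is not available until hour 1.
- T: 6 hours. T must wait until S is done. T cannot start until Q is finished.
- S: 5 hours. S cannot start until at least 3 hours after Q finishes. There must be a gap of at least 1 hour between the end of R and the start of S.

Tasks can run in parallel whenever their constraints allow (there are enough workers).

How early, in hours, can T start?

Nothing blocks R, so it runs from hour 0 to hour 3.
Q waits on its own release at hour 1, so it starts at hour 1 and finishes at 1 + 9 = hour 10.
S cannot start until Q (finishes hour 10, plus 3-hour gap → hour 13); R (finishes hour 3, plus 1-hour gap → hour 4). The controlling bound is hour 13, so S finishes at 13 + 5 = hour 18.
T waits on S (finishes hour 18); Q (finishes hour 10). The latest of these is hour 18, which is the earliest T can start.

18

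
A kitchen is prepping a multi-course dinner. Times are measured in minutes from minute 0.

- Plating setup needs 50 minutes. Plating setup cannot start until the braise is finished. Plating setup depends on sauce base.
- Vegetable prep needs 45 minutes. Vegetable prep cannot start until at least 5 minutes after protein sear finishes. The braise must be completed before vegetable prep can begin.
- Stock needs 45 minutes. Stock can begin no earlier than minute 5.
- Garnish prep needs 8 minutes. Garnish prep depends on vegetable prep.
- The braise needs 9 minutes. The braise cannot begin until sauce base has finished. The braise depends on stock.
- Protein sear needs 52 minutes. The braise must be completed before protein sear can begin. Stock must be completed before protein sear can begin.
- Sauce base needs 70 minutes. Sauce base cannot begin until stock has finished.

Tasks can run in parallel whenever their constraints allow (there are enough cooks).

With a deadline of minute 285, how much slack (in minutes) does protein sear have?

46

Stock cannot begin until its own release at minute 5. It runs from minute 5 to 5 + 45 = minute 50.
Sauce base waits on stock (finishes minute 50), so it starts at minute 50 and finishes at 50 + 70 = minute 120.
The braise needs all of sauce base (finishes minute 120); stock (finishes minute 50). That puts its earliest start at minute 120; it finishes at 120 + 9 = minute 129.
Protein sear cannot start until the braise (finishes minute 129); stock (finishes minute 50). The controlling bound is minute 129, so protein sear finishes at 129 + 52 = minute 181.

Working backward from the deadline:
Garnish prep must finish by minute 285; it takes 8 minutes, so it must start by 285 − 8 = minute 277.
Vegetable prep has to be done before garnish prep (must start by minute 277). That means finishing by minute 277, i.e. starting by 277 − 45 = minute 232.
Protein sear feeds into vegetable prep (must start by minute 232, minus 5-minute gap → minute 227); so protein sear must finish by minute 227 and therefore start by minute 175.
So protein sear can start as early as minute 129 and as late as minute 175, giving 175 − 129 = 46 minutes of slack.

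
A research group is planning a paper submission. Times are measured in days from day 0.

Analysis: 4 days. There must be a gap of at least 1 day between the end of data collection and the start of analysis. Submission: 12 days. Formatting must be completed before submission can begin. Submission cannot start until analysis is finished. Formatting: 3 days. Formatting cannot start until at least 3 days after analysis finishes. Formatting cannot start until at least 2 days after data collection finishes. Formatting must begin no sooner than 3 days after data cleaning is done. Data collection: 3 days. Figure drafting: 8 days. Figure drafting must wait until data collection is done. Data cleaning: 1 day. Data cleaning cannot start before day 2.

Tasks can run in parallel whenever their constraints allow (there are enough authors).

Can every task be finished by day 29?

Data cleaning waits on its own release at day 2, so it starts at day 2 and finishes at 2 + 1 = day 3.
Nothing blocks data collection, so it runs from day 0 to day 3.
Figure drafting cannot begin until data collection (finishes day 3). It runs from day 3 to 3 + 8 = day 11.
Analysis waits on data collection (finishes day 3, plus 1-day gap → day 4), so it starts at day 4 and finishes at 4 + 4 = day 8.
Formatting needs all of analysis (finishes day 8, plus 3-day gap → day 11); data collection (finishes day 3, plus 2-day gap → day 5); data cleaning (finishes day 3, plus 3-day gap → day 6). That puts its earliest start at day 11; it finishes at 11 + 3 = day 14.
For submission: formatting (finishes day 14); analysis (finishes day 8). Taking the maximum gives a start of day 14, and it finishes at 14 + 12 = day 26.
Every task is finished by day 26, which is no later than the deadline of 29, so the schedule is feasible.

Yes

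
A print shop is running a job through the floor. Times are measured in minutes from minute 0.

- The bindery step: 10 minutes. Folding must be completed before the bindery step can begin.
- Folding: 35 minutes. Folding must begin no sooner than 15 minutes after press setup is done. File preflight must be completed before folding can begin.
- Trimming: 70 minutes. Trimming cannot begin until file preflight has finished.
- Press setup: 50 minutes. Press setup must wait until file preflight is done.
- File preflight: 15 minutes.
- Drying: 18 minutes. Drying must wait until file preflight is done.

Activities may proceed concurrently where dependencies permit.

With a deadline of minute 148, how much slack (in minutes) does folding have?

23

File preflight can start immediately at minute 0; it finishes at minute 15.
After file preflight (finishes minute 15), press setup can start at minute 15 and finishes at minute 65.
Folding needs all of press setup (finishes minute 65, plus 15-minute gap → minute 80); file preflight (finishes minute 15). That puts its earliest start at minute 80; it finishes at 80 + 35 = minute 115.

Working backward from the deadline:
To finish by minute 148, the bindery step (duration 10) must start no later than minute 138.
Folding must finish before the bindery step (must start by minute 138). With a 35-minute duration, folding must start by 138 − 35 = minute 103.
So folding can start as early as minute 80 and as late as minute 103, giving 103 − 80 = 23 minutes of slack.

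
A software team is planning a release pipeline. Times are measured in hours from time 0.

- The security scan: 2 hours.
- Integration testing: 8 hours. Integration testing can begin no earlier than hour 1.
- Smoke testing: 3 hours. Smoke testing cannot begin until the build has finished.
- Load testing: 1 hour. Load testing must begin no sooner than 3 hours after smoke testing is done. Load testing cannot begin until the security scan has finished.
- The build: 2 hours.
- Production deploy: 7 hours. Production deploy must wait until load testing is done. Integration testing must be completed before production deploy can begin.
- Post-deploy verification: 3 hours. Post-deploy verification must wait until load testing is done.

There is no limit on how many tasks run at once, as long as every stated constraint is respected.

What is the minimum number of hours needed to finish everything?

16

The security scan can start immediately at hour 0; it finishes at hour 2.
Integration testing waits on its own release at hour 1, so it starts at hour 1 and finishes at 1 + 8 = hour 9.
The build has no prerequisites, so it starts at hour 0 and finishes at hour 2.
Smoke testing cannot begin until the build (finishes hour 2). It runs from hour 2 to 2 + 3 = hour 5.
For load testing: smoke testing (finishes hour 5, plus 3-hour gap → hour 8); the security scan (finishes hour 2). Taking the maximum gives a start of hour 8, and it finishes at 8 + 1 = hour 9.
Post-deploy verification cannot begin until load testing (finishes hour 9). It runs from hour 9 to 9 + 3 = hour 12.
Production deploy cannot start until load testing (finishes hour 9); integration testing (finishes hour 9). The controlling bound is hour 9, so production deploy finishes at 9 + 7 = hour 16.
All tasks are finished once the last one completes. Finish times: The build at 2, Integration testing at 9, The security scan at 2, Smoke testing at 5, Load testing at 9, Production deploy at 16, Post-deploy verification at 12. The latest is hour 16.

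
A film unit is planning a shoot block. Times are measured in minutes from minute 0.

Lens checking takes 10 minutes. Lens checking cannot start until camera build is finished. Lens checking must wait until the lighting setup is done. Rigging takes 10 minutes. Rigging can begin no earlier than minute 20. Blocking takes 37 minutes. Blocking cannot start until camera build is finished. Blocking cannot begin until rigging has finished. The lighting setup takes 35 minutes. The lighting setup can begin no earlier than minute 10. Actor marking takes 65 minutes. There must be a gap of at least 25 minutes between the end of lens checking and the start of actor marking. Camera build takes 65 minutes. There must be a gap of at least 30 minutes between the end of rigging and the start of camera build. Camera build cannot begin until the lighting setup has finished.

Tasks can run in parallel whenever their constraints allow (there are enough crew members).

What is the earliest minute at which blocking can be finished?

162

The lighting setup cannot begin until its own release at minute 10. It runs from minute 10 to 10 + 35 = minute 45.
Rigging cannot begin until its own release at minute 20. It runs from minute 20 to 20 + 10 = minute 30.
Camera build cannot start until rigging (finishes minute 30, plus 30-minute gap → minute 60); the lighting setup (finishes minute 45). The controlling bound is minute 60, so camera build finishes at 60 + 65 = minute 125.
Blocking needs all of camera build (finishes minute 125); rigging (finishes minute 30). That puts its earliest start at minute 125; it finishes at 125 + 37 = minute 162.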